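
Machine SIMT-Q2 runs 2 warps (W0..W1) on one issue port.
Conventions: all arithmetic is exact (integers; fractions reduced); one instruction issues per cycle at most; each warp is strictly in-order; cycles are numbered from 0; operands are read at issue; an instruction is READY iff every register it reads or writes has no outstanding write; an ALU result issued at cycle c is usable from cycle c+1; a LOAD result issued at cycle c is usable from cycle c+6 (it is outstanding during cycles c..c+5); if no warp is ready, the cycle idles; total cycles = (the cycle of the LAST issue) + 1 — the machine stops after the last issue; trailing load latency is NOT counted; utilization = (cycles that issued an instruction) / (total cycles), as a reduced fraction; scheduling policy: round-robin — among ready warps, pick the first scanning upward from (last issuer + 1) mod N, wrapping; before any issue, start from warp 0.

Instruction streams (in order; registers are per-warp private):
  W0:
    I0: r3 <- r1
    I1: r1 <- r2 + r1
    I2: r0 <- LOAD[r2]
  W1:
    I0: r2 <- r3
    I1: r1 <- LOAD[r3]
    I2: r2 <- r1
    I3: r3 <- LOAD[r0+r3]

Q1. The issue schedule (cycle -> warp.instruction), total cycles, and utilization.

cycle 0: W0.I0
cycle 1: W1.I0
cycle 2: W0.I1
cycle 3: W1.I1
cycle 4: W0.I2
cycle 5: idle
cycle 6: idle
cycle 7: idle
cycle 8: idle
cycle 9: W1.I2
cycle 10: W1.I3

Answer: 11 cycles, utilization 7/11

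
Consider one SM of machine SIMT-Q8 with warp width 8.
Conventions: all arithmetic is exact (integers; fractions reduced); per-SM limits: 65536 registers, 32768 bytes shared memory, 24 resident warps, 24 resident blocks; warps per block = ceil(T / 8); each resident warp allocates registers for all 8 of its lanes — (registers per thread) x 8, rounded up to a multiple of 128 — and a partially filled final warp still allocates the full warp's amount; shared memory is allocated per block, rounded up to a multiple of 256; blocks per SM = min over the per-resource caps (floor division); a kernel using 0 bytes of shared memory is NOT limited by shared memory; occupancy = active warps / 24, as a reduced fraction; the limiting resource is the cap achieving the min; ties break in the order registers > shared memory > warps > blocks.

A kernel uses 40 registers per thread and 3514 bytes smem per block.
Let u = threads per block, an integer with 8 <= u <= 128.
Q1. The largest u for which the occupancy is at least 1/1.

Answer: u = 96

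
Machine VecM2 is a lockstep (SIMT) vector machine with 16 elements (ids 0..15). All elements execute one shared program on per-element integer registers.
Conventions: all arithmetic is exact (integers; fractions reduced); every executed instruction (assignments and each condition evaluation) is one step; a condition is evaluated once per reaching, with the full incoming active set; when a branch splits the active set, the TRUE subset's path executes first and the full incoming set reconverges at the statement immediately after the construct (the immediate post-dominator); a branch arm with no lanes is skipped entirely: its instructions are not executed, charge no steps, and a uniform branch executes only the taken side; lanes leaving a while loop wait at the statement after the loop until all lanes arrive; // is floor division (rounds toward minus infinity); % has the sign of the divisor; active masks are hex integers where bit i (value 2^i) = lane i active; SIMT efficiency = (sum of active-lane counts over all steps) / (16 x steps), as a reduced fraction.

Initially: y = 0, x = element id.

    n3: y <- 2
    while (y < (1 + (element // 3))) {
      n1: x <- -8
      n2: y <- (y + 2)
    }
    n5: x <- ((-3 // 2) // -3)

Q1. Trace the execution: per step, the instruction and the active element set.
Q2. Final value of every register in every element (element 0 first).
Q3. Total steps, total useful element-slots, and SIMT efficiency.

step 0: y <- 2                       0xffff
step 1: eval (y < (1 + (element // 3))) 0xffff
step 2: x <- -8                      0xffc0
step 3: y <- (y + 2)                 0xffc0
step 4: eval (y < (1 + (element // 3))) 0xffc0
step 5: x <- -8                      0xf000
step 6: y <- (y + 2)                 0xf000
step 7: eval (y < (1 + (element // 3))) 0xf000
step 8: x <- ((-3 // 2) // -3)       0xffff

Answer: 9 steps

y: 2,2,2,2,2,2,4,4,4,4,4,4,6,6,6,6
x: 0,0,0,0,0,0,0,0,0,0,0,0,0,0,0,0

steps = 9; useful = 90; efficiency = 90/144 = 5/8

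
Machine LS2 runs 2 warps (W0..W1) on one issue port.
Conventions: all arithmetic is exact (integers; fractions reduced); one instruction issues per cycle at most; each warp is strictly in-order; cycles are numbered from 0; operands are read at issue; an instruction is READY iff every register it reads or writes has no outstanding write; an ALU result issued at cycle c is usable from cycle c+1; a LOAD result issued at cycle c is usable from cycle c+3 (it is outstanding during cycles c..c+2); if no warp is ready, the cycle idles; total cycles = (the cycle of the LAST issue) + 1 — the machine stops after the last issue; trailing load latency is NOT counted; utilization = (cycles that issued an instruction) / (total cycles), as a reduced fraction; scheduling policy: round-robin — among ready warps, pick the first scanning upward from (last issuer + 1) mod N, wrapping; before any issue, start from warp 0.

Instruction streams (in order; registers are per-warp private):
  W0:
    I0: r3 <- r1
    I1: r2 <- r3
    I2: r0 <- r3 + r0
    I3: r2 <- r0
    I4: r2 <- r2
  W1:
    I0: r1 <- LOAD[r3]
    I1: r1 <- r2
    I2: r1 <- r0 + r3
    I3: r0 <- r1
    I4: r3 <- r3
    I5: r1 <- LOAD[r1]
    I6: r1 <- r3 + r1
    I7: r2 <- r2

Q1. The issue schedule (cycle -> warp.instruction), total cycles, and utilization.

cycle 0: W0.I0
cycle 1: W1.I0
cycle 2: W0.I1
cycle 3: W0.I2
cycle 4: W1.I1
cycle 5: W0.I3
cycle 6: W1.I2
cycle 7: W0.I4
cycle 8: W1.I3
cycle 9: W1.I4
cycle 10: W1.I5
cycle 11: idle
cycle 12: idle
cycle 13: W1.I6
cycle 14: W1.I7

Answer: 15 cycles, utilization 13/15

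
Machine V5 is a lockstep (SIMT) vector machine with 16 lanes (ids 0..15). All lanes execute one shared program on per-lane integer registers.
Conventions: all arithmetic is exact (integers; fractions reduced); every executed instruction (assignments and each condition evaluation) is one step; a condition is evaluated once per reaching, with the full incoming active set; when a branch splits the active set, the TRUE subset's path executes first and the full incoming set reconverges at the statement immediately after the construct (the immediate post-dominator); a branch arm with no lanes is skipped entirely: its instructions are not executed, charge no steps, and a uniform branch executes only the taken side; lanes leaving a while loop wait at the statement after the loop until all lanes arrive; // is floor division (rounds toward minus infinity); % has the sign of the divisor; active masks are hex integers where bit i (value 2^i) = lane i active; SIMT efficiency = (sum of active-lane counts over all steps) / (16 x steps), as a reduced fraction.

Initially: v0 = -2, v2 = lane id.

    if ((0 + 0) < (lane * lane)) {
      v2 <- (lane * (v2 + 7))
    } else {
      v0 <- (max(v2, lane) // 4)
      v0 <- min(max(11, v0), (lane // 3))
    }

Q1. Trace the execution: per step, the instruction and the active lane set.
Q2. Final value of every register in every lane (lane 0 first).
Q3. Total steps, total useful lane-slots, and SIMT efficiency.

step 0: eval ((0 + 0) < (lane * lane)) 0xffff
step 1: v2 <- (lane * (v2 + 7))      0xfffe
step 2: v0 <- (max(v2, lane) // 4)   0x0001
step 3: v0 <- min(max(11, v0), (lane // 3)) 0x0001

Answer: 4 steps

v0: 0,-2,-2,-2,-2,-2,-2,-2,-2,-2,-2,-2,-2,-2,-2,-2
v2: 0,8,18,30,44,60,78,98,120,144,170,198,228,260,294,330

steps = 4; useful = 33; efficiency = 33/64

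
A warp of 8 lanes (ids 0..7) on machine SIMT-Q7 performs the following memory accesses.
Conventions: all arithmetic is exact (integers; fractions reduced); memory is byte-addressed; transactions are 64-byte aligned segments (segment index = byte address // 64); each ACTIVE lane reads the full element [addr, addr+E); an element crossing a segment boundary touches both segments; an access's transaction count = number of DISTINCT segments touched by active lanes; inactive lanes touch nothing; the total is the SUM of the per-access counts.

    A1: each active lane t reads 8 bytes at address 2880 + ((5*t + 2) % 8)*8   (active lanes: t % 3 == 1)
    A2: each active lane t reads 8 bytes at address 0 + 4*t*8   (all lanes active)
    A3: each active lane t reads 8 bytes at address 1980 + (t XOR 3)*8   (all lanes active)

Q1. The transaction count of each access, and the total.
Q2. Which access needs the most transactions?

A1: 1 transaction
A2: 4 transactions
A3: 2 transactions

Answer: 1,4,2; total 7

Answer: A2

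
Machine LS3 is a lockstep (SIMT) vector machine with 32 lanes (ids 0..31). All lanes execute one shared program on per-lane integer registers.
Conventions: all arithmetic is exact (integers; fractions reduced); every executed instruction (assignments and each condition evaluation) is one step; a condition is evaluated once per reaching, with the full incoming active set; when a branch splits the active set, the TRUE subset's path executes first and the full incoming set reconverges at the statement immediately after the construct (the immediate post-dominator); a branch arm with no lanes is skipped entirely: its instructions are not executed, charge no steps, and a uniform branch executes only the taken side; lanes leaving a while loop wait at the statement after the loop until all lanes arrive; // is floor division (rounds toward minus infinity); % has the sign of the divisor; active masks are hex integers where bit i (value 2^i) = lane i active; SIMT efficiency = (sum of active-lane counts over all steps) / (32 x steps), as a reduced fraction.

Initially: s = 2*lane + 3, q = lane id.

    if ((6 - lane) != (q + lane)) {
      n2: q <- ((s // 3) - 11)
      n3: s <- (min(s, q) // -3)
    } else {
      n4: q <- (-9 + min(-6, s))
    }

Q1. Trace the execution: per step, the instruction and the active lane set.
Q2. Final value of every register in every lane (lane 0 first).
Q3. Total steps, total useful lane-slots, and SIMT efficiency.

step 0: eval ((6 - lane) != (q + lane)) 0xffffffff
step 1: q <- ((s // 3) - 11)         0xfffffffb
step 2: s <- (min(s, q) // -3)       0xfffffffb
step 3: q <- (-9 + min(-6, s))       0x00000004

Answer: 4 steps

s: 3,3,7,2,2,2,2,2,1,1,1,1,0,0,0,0,0,-1,-1,-1,-1,-2,-2,-2,-2,-2,-3,-3,-3,-3,-4,-4
q: -10,-10,-15,-8,-8,-7,-6,-6,-5,-4,-4,-3,-2,-2,-1,0,0,1,2,2,3,4,4,5,6,6,7,8,8,9,10,10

steps = 4; useful = 95; efficiency = 95/128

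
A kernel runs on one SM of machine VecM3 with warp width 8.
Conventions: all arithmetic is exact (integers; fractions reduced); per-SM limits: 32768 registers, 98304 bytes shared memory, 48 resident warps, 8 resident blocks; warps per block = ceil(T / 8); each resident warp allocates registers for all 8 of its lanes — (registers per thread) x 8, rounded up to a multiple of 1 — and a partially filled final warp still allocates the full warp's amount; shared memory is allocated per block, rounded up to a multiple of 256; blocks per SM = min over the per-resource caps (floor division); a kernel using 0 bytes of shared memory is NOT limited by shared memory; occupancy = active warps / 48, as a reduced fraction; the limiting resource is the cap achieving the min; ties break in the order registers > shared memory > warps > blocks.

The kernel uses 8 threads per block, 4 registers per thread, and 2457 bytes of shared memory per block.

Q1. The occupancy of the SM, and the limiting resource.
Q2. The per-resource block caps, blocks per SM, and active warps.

Answer: occupancy 1/6, limited by blocks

registers: 1024 blocks
shared memory: 38 blocks
warps: 48 blocks
blocks: 8 blocks

Answer: 8 blocks, 8 active warps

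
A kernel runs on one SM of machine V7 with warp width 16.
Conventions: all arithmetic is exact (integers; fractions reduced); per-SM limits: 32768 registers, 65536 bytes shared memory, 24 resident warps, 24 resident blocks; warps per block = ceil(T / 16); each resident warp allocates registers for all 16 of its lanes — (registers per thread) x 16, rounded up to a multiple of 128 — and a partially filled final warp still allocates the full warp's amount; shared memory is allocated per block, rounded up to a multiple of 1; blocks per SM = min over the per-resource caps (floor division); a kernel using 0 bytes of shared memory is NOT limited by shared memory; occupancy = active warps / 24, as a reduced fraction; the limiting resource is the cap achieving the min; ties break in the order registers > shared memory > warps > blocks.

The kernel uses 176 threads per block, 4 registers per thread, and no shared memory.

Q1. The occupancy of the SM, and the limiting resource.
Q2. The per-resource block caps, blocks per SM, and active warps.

Answer: occupancy 11/12, limited by warps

registers: 23 blocks
shared memory: no limit (kernel uses none)
warps: 2 blocks
blocks: 24 blocks

Answer: 2 blocks, 22 active warps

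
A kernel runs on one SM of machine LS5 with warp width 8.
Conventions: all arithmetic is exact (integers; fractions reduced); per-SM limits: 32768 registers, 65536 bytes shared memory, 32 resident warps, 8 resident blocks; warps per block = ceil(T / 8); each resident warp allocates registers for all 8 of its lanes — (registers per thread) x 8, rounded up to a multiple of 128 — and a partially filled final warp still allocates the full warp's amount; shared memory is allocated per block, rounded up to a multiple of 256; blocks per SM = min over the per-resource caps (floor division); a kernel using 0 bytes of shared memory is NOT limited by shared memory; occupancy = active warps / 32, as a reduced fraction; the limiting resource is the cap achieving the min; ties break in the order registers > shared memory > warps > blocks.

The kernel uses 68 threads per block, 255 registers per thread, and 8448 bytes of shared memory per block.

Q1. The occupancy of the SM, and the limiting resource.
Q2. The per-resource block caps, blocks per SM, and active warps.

Answer: occupancy 9/32, limited by registers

registers: 1 block
shared memory: 7 blocks
warps: 3 blocks
blocks: 8 blocks

Answer: 1 block, 9 active warps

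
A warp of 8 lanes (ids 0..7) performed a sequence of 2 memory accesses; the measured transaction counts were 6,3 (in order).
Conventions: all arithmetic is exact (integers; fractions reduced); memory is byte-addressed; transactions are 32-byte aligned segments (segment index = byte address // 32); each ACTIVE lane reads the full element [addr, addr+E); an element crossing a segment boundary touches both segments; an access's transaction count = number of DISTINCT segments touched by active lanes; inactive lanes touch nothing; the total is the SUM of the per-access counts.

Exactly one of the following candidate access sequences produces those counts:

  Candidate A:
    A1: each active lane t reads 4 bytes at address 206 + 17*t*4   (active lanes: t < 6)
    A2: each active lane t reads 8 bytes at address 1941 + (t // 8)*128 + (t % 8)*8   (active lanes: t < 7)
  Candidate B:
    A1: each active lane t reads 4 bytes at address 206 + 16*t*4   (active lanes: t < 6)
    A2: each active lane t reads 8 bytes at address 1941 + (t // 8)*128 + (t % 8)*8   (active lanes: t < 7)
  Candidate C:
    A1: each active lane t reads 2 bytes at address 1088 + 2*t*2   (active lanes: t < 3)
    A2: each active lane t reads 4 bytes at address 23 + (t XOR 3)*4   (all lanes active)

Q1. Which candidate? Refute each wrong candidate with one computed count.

A: A1 gives 7 transactions, not 6
C: A1 gives 1 transaction, not 6
B: all counts match (6,3)

Answer: B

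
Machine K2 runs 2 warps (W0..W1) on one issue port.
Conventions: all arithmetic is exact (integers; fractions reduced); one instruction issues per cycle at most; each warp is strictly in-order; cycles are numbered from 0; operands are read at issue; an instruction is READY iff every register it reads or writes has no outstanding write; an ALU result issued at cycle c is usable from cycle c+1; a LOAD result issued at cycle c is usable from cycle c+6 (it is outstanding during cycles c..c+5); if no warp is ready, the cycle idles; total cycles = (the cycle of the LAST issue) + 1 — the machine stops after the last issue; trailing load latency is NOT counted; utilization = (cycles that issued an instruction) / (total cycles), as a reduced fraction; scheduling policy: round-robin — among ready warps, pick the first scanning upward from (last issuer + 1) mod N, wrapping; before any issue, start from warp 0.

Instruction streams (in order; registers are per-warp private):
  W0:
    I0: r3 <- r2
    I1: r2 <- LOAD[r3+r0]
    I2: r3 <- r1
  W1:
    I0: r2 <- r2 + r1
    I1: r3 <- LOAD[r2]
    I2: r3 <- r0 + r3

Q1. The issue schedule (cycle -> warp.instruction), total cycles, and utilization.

cycle 0: W0.I0
cycle 1: W1.I0
cycle 2: W0.I1
cycle 3: W1.I1
cycle 4: W0.I2
cycle 5: idle
cycle 6: idle
cycle 7: idle
cycle 8: idle
cycle 9: W1.I2

Answer: 10 cycles, utilization 3/5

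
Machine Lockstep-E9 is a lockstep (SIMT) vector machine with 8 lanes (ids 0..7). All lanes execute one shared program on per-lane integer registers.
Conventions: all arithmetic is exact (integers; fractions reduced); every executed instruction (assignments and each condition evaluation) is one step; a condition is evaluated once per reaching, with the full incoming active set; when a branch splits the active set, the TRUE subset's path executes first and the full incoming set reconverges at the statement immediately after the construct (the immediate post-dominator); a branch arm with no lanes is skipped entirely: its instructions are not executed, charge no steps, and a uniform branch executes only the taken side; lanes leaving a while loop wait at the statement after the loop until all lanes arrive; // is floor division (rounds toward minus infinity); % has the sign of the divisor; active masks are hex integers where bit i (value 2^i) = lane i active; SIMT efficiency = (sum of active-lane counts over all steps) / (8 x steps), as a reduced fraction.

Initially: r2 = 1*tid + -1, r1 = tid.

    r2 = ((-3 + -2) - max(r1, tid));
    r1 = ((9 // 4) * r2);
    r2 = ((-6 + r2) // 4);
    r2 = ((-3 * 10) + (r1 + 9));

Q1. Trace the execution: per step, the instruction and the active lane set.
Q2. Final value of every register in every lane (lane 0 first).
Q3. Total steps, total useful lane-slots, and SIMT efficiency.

step 0: r2 <- ((-3 + -2) - max(r1, tid)) 0xff
step 1: r1 <- ((9 // 4) * r2)        0xff
step 2: r2 <- ((-6 + r2) // 4)       0xff
step 3: r2 <- ((-3 * 10) + (r1 + 9)) 0xff

Answer: 4 steps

r2: -31,-33,-35,-37,-39,-41,-43,-45
r1: -10,-12,-14,-16,-18,-20,-22,-24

steps = 4; useful = 32; efficiency = 32/32 = 1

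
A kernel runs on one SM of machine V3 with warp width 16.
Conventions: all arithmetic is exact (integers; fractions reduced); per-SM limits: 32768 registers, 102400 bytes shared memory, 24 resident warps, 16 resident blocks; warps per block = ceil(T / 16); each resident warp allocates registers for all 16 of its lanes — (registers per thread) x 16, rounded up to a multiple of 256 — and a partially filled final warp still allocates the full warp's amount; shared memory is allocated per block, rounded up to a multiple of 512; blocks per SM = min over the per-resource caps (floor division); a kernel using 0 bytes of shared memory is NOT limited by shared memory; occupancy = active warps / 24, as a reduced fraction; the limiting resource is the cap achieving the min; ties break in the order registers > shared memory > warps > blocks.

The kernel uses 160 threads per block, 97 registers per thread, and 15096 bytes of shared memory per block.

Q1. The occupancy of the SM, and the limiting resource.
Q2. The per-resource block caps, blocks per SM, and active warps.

Answer: occupancy 5/12, limited by registers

registers: 1 block
shared memory: 6 blocks
warps: 2 blocks
blocks: 16 blocks

Answer: 1 block, 10 active warps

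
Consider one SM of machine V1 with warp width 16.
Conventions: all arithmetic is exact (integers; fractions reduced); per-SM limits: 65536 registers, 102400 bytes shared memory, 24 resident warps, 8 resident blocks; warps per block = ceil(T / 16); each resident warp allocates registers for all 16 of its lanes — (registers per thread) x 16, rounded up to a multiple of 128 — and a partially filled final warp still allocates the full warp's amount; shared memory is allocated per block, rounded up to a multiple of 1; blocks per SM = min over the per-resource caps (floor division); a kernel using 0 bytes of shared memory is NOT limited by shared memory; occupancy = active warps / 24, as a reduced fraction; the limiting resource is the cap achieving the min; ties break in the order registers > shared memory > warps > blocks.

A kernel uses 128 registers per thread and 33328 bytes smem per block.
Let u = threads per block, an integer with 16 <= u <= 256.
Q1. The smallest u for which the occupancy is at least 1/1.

Answer: u = 113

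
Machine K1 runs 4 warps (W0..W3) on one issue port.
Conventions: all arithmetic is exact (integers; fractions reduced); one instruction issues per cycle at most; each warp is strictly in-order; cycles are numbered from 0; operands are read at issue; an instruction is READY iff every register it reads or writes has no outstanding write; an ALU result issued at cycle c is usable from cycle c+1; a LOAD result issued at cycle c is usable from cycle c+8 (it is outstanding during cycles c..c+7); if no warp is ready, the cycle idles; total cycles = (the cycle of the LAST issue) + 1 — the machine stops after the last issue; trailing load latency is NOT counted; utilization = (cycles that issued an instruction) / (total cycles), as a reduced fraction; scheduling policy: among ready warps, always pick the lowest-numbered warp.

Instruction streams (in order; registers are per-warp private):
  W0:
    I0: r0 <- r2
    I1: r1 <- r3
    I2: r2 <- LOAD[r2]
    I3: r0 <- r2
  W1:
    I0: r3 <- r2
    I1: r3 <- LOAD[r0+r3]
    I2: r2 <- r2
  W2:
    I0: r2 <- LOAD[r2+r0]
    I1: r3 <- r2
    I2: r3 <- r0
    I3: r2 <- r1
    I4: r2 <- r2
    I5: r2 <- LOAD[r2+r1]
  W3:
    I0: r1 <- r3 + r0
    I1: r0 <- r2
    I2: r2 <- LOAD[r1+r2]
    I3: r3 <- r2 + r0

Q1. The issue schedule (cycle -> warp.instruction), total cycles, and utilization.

cycle 0: W0.I0
cycle 1: W0.I1
cycle 2: W0.I2
cycle 3: W1.I0
cycle 4: W1.I1
cycle 5: W1.I2
cycle 6: W2.I0
cycle 7: W3.I0
cycle 8: W3.I1
cycle 9: W3.I2
cycle 10: W0.I3
cycle 11: idle
cycle 12: idle
cycle 13: idle
cycle 14: W2.I1
cycle 15: W2.I2
cycle 16: W2.I3
cycle 17: W2.I4
cycle 18: W2.I5
cycle 19: W3.I3

Answer: 20 cycles, utilization 17/20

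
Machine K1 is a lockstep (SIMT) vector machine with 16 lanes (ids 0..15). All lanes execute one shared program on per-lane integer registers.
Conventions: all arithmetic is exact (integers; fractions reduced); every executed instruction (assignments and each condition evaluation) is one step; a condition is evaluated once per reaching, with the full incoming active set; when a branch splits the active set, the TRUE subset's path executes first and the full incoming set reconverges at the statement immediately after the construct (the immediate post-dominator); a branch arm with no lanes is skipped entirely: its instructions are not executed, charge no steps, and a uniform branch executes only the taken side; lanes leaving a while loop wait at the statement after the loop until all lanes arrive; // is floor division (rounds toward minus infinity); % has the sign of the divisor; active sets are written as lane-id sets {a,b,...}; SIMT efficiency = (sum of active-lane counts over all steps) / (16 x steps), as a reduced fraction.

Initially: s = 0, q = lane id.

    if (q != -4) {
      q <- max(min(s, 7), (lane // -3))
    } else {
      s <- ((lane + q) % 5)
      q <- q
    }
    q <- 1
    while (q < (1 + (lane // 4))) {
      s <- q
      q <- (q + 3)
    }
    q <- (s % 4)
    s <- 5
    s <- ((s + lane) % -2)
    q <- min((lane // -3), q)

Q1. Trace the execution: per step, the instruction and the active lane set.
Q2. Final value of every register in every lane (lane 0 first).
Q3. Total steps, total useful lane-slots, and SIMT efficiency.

step 0: eval (q != -4)               {0,1,2,3,4,5,6,7,8,9,10,11,12,13,14,15}
step 1: q <- max(min(s, 7), (lane // -3)) {0,1,2,3,4,5,6,7,8,9,10,11,12,13,14,15}
step 2: q <- 1                       {0,1,2,3,4,5,6,7,8,9,10,11,12,13,14,15}
step 3: eval (q < (1 + (lane // 4))) {0,1,2,3,4,5,6,7,8,9,10,11,12,13,14,15}
step 4: s <- q                       {4,5,6,7,8,9,10,11,12,13,14,15}
step 5: q <- (q + 3)                 {4,5,6,7,8,9,10,11,12,13,14,15}
step 6: eval (q < (1 + (lane // 4))) {4,5,6,7,8,9,10,11,12,13,14,15}
step 7: q <- (s % 4)                 {0,1,2,3,4,5,6,7,8,9,10,11,12,13,14,15}
step 8: s <- 5                       {0,1,2,3,4,5,6,7,8,9,10,11,12,13,14,15}
step 9: s <- ((s + lane) % -2)       {0,1,2,3,4,5,6,7,8,9,10,11,12,13,14,15}
step 10: q <- min((lane // -3), q)    {0,1,2,3,4,5,6,7,8,9,10,11,12,13,14,15}

Answer: 11 steps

s: -1,0,-1,0,-1,0,-1,0,-1,0,-1,0,-1,0,-1,0
q: 0,-1,-1,-1,-2,-2,-2,-3,-3,-3,-4,-4,-4,-5,-5,-5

steps = 11; useful = 164; efficiency = 164/176 = 41/44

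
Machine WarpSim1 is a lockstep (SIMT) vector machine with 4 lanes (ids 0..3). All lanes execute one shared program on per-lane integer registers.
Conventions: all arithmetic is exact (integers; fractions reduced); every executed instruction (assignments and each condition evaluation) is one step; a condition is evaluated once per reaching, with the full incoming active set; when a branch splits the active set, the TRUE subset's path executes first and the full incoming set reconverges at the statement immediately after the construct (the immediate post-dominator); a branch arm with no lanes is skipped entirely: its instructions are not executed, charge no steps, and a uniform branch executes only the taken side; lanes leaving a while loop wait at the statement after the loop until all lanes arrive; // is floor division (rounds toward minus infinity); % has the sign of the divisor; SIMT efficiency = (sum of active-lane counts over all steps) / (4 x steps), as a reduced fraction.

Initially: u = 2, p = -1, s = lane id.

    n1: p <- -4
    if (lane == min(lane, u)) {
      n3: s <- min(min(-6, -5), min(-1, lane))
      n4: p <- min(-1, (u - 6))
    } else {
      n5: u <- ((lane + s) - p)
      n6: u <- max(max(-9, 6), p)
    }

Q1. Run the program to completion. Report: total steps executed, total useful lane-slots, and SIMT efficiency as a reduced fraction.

Answer: 6 steps, 16 useful, 2/3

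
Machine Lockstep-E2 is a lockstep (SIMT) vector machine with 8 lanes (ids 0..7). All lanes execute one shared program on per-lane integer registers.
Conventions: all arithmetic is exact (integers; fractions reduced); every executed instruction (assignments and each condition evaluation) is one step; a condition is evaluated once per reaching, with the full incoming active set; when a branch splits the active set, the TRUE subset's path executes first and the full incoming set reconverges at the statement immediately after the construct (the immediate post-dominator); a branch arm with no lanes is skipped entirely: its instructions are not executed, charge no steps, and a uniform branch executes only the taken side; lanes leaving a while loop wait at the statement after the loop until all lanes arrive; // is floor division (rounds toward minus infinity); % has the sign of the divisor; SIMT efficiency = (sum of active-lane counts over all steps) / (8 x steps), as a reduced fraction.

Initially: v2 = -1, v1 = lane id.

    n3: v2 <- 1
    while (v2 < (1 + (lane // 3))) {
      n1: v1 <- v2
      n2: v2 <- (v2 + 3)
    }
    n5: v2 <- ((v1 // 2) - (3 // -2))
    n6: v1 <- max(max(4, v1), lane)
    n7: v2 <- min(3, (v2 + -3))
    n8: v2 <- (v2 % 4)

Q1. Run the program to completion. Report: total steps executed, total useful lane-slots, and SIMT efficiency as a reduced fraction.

Answer: 9 steps, 63 useful, 7/8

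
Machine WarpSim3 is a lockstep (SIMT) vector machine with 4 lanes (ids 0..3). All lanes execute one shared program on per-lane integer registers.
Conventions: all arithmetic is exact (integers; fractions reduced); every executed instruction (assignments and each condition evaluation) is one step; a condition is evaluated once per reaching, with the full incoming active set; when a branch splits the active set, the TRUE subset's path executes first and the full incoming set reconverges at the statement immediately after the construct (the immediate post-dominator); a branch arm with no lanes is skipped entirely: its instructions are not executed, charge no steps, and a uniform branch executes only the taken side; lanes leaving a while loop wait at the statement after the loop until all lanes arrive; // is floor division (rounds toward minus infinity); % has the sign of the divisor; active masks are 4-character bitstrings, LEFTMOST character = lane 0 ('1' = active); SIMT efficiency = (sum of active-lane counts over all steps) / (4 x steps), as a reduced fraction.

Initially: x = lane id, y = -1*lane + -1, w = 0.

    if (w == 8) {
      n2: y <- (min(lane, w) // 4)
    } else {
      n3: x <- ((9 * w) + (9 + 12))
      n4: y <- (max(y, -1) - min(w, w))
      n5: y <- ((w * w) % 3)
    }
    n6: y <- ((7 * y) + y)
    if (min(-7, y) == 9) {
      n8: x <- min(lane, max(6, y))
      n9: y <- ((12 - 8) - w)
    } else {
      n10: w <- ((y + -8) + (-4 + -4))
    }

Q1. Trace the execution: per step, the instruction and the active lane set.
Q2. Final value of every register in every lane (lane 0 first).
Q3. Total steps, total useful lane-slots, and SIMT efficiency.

step 0: eval (w == 8)                1111
step 1: x <- ((9 * w) + (9 + 12))    1111
step 2: y <- (max(y, -1) - min(w, w)) 1111
step 3: y <- ((w * w) % 3)           1111
step 4: y <- ((7 * y) + y)           1111
step 5: eval (min(-7, y) == 9)       1111
step 6: w <- ((y + -8) + (-4 + -4))  1111

Answer: 7 steps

x: 21,21,21,21
y: 0,0,0,0
w: -16,-16,-16,-16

steps = 7; useful = 28; efficiency = 28/28 = 1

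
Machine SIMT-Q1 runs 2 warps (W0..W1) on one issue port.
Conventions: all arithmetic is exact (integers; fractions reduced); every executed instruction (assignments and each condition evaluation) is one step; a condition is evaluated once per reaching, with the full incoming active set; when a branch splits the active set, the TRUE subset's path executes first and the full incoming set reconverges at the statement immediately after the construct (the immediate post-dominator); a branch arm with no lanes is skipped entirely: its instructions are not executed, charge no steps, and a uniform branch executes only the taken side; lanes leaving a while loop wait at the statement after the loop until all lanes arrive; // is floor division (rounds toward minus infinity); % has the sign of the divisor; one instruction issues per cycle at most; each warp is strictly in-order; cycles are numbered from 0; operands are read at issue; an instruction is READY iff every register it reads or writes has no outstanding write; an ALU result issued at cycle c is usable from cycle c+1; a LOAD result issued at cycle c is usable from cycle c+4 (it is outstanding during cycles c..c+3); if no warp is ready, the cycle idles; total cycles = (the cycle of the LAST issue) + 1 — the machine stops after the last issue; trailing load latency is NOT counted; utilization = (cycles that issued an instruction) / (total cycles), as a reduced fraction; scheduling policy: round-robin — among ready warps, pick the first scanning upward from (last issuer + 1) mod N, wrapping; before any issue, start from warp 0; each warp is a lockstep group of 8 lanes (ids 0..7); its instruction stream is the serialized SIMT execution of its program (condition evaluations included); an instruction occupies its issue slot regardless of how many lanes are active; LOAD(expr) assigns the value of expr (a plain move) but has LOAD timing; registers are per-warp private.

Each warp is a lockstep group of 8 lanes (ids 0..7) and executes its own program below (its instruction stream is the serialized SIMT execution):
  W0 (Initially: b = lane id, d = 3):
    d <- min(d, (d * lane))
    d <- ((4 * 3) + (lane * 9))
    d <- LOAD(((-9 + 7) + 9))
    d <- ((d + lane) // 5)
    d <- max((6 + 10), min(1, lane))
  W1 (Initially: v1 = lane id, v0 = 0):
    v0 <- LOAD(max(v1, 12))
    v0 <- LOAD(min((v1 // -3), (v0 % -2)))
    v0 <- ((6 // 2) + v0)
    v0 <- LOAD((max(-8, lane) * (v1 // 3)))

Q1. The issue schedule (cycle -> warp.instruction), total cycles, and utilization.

cycle 0: W0.I0
cycle 1: W1.I0
cycle 2: W0.I1
cycle 3: W0.I2
cycle 4: idle
cycle 5: W1.I1
cycle 6: idle
cycle 7: W0.I3
cycle 8: W0.I4
cycle 9: W1.I2
cycle 10: W1.I3

Answer: 11 cycles, utilization 9/11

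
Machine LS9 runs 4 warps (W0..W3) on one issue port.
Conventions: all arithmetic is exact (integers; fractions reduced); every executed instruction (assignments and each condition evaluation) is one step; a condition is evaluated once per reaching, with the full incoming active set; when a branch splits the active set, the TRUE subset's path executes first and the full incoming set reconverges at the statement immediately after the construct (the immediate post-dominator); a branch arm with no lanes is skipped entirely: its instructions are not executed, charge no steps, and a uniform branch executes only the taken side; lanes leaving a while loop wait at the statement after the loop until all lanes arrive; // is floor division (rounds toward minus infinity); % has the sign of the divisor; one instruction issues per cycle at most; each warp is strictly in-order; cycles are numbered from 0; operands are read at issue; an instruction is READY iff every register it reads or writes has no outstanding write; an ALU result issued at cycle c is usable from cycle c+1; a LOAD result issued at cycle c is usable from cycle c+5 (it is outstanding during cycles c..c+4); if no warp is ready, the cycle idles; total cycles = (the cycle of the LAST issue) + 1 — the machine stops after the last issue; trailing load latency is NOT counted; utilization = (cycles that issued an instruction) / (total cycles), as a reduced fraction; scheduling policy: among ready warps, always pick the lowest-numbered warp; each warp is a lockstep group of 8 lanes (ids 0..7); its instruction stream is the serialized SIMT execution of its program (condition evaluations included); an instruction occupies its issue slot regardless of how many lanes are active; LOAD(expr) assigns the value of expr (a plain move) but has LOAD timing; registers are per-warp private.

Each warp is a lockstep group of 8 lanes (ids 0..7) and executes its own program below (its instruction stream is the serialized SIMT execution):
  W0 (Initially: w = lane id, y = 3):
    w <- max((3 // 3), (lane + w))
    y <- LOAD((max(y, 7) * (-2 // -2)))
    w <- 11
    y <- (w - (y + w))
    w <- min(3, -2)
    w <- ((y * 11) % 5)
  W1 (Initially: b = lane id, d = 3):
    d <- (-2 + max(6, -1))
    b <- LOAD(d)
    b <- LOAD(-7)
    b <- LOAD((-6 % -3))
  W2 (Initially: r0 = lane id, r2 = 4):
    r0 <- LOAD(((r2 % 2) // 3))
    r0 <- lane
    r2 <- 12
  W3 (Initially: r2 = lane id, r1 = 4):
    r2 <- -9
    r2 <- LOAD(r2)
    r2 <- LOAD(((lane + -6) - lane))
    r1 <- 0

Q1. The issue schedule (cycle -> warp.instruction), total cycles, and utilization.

cycle 0: W0.I0
cycle 1: W0.I1
cycle 2: W0.I2
cycle 3: W1.I0
cycle 4: W1.I1
cycle 5: W2.I0
cycle 6: W0.I3
cycle 7: W0.I4
cycle 8: W0.I5
cycle 9: W1.I2
cycle 10: W2.I1
cycle 11: W2.I2
cycle 12: W3.I0
cycle 13: W3.I1
cycle 14: W1.I3
cycle 15: idle
cycle 16: idle
cycle 17: idle
cycle 18: W3.I2
cycle 19: W3.I3

Answer: 20 cycles, utilization 17/20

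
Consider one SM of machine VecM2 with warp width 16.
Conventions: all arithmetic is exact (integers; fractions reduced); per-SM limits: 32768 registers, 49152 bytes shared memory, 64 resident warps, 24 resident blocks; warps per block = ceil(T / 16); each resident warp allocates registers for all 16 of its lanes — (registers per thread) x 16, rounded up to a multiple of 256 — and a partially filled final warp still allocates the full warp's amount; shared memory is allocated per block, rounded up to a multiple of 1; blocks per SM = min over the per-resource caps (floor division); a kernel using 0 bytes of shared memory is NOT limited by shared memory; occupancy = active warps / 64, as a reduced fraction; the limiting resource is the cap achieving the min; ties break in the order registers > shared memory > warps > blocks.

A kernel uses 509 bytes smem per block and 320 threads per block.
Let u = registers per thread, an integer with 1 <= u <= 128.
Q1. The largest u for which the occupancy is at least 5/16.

Answer: u = 96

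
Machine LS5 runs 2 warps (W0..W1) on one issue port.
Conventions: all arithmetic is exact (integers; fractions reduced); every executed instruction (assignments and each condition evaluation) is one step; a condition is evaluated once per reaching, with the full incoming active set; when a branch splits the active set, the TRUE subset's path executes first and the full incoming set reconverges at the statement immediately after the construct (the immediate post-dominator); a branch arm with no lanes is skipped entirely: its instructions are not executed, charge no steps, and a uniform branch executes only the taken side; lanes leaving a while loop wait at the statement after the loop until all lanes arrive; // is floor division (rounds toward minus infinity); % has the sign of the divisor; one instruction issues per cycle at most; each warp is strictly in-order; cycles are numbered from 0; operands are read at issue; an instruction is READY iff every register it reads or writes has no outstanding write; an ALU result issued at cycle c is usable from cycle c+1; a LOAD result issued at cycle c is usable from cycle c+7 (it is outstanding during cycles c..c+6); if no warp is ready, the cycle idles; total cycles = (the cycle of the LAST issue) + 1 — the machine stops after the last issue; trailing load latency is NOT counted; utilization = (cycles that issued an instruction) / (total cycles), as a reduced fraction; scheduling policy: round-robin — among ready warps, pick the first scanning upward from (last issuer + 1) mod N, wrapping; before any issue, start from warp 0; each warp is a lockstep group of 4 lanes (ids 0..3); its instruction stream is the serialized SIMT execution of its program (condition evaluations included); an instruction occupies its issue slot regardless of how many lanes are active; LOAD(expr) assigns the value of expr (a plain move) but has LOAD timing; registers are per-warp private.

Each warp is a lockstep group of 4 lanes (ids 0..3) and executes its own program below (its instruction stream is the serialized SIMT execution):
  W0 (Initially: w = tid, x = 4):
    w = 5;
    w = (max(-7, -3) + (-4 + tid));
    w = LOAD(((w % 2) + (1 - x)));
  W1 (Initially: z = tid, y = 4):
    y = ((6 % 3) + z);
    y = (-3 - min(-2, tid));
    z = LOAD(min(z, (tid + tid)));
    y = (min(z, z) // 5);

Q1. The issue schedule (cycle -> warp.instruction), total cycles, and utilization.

cycle 0: W0.I0
cycle 1: W1.I0
cycle 2: W0.I1
cycle 3: W1.I1
cycle 4: W0.I2
cycle 5: W1.I2
cycle 6: idle
cycle 7: idle
cycle 8: idle
cycle 9: idle
cycle 10: idle
cycle 11: idle
cycle 12: W1.I3

Answer: 13 cycles, utilization 7/13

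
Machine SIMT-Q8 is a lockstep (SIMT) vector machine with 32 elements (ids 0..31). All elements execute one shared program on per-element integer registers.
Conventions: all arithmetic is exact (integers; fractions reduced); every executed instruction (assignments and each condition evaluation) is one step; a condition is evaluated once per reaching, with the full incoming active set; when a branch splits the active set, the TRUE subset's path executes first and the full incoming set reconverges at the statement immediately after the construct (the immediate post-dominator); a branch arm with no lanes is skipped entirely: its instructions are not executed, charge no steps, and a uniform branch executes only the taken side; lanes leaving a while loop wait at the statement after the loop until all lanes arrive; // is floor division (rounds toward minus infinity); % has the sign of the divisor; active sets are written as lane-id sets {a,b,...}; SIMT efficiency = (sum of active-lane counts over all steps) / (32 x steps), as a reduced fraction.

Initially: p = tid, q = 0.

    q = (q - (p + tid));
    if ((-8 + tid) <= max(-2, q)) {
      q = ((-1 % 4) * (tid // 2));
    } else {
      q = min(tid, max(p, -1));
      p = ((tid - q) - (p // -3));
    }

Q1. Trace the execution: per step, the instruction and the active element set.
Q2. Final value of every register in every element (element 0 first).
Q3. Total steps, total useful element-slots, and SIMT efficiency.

step 0: q <- (q - (p + tid))         {0,1,2,3,4,5,6,7,8,9,10,11,12,13,14,15,16,17,18,19,20,21,22,23,24,25,26,27,28,29,30,31}
step 1: eval ((-8 + tid) <= max(-2, q)) {0,1,2,3,4,5,6,7,8,9,10,11,12,13,14,15,16,17,18,19,20,21,22,23,24,25,26,27,28,29,30,31}
step 2: q <- ((-1 % 4) * (tid // 2)) {0,1,2,3,4,5,6}
step 3: q <- min(tid, max(p, -1))    {7,8,9,10,11,12,13,14,15,16,17,18,19,20,21,22,23,24,25,26,27,28,29,30,31}
step 4: p <- ((tid - q) - (p // -3)) {7,8,9,10,11,12,13,14,15,16,17,18,19,20,21,22,23,24,25,26,27,28,29,30,31}

Answer: 5 steps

p: 0,1,2,3,4,5,6,3,3,3,4,4,4,5,5,5,6,6,6,7,7,7,8,8,8,9,9,9,10,10,10,11
q: 0,0,3,3,6,6,9,7,8,9,10,11,12,13,14,15,16,17,18,19,20,21,22,23,24,25,26,27,28,29,30,31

steps = 5; useful = 121; efficiency = 121/160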